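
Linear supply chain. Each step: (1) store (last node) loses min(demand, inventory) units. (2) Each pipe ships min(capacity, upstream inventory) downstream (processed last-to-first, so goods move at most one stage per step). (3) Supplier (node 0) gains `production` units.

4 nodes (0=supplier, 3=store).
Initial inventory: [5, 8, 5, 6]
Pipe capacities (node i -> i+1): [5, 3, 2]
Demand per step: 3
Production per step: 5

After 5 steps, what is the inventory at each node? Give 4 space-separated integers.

Step 1: demand=3,sold=3 ship[2->3]=2 ship[1->2]=3 ship[0->1]=5 prod=5 -> inv=[5 10 6 5]
Step 2: demand=3,sold=3 ship[2->3]=2 ship[1->2]=3 ship[0->1]=5 prod=5 -> inv=[5 12 7 4]
Step 3: demand=3,sold=3 ship[2->3]=2 ship[1->2]=3 ship[0->1]=5 prod=5 -> inv=[5 14 8 3]
Step 4: demand=3,sold=3 ship[2->3]=2 ship[1->2]=3 ship[0->1]=5 prod=5 -> inv=[5 16 9 2]
Step 5: demand=3,sold=2 ship[2->3]=2 ship[1->2]=3 ship[0->1]=5 prod=5 -> inv=[5 18 10 2]

5 18 10 2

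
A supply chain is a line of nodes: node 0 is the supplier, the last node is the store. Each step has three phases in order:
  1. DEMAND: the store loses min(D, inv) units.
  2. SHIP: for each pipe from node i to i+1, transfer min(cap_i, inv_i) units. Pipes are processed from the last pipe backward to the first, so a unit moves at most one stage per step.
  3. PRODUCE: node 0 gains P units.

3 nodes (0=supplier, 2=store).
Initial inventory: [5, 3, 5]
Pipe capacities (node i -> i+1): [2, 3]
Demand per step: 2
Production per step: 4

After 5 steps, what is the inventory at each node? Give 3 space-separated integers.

Step 1: demand=2,sold=2 ship[1->2]=3 ship[0->1]=2 prod=4 -> inv=[7 2 6]
Step 2: demand=2,sold=2 ship[1->2]=2 ship[0->1]=2 prod=4 -> inv=[9 2 6]
Step 3: demand=2,sold=2 ship[1->2]=2 ship[0->1]=2 prod=4 -> inv=[11 2 6]
Step 4: demand=2,sold=2 ship[1->2]=2 ship[0->1]=2 prod=4 -> inv=[13 2 6]
Step 5: demand=2,sold=2 ship[1->2]=2 ship[0->1]=2 prod=4 -> inv=[15 2 6]

15 2 6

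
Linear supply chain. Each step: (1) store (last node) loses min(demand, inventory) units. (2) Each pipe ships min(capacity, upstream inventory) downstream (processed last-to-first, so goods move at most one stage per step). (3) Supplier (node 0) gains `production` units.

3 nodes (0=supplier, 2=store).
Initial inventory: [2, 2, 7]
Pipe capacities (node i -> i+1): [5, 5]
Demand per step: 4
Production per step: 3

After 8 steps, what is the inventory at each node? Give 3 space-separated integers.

Step 1: demand=4,sold=4 ship[1->2]=2 ship[0->1]=2 prod=3 -> inv=[3 2 5]
Step 2: demand=4,sold=4 ship[1->2]=2 ship[0->1]=3 prod=3 -> inv=[3 3 3]
Step 3: demand=4,sold=3 ship[1->2]=3 ship[0->1]=3 prod=3 -> inv=[3 3 3]
Step 4: demand=4,sold=3 ship[1->2]=3 ship[0->1]=3 prod=3 -> inv=[3 3 3]
Step 5: demand=4,sold=3 ship[1->2]=3 ship[0->1]=3 prod=3 -> inv=[3 3 3]
Step 6: demand=4,sold=3 ship[1->2]=3 ship[0->1]=3 prod=3 -> inv=[3 3 3]
Step 7: demand=4,sold=3 ship[1->2]=3 ship[0->1]=3 prod=3 -> inv=[3 3 3]
Step 8: demand=4,sold=3 ship[1->2]=3 ship[0->1]=3 prod=3 -> inv=[3 3 3]

3 3 3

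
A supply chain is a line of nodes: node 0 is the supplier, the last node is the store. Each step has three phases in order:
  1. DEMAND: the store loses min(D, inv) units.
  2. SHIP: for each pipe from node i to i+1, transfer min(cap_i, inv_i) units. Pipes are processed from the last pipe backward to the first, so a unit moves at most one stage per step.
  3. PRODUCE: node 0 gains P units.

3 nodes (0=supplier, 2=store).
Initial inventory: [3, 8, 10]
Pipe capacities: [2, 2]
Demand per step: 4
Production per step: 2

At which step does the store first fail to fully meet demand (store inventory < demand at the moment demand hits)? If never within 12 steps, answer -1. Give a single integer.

Step 1: demand=4,sold=4 ship[1->2]=2 ship[0->1]=2 prod=2 -> [3 8 8]
Step 2: demand=4,sold=4 ship[1->2]=2 ship[0->1]=2 prod=2 -> [3 8 6]
Step 3: demand=4,sold=4 ship[1->2]=2 ship[0->1]=2 prod=2 -> [3 8 4]
Step 4: demand=4,sold=4 ship[1->2]=2 ship[0->1]=2 prod=2 -> [3 8 2]
Step 5: demand=4,sold=2 ship[1->2]=2 ship[0->1]=2 prod=2 -> [3 8 2]
Step 6: demand=4,sold=2 ship[1->2]=2 ship[0->1]=2 prod=2 -> [3 8 2]
Step 7: demand=4,sold=2 ship[1->2]=2 ship[0->1]=2 prod=2 -> [3 8 2]
Step 8: demand=4,sold=2 ship[1->2]=2 ship[0->1]=2 prod=2 -> [3 8 2]
Step 9: demand=4,sold=2 ship[1->2]=2 ship[0->1]=2 prod=2 -> [3 8 2]
Step 10: demand=4,sold=2 ship[1->2]=2 ship[0->1]=2 prod=2 -> [3 8 2]
Step 11: demand=4,sold=2 ship[1->2]=2 ship[0->1]=2 prod=2 -> [3 8 2]
Step 12: demand=4,sold=2 ship[1->2]=2 ship[0->1]=2 prod=2 -> [3 8 2]
First stockout at step 5

5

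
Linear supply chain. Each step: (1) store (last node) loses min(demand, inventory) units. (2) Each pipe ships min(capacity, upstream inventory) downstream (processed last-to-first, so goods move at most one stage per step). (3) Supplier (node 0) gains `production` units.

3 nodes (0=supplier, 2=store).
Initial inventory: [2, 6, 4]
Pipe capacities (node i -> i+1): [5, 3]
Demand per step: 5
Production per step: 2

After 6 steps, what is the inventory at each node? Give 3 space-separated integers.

Step 1: demand=5,sold=4 ship[1->2]=3 ship[0->1]=2 prod=2 -> inv=[2 5 3]
Step 2: demand=5,sold=3 ship[1->2]=3 ship[0->1]=2 prod=2 -> inv=[2 4 3]
Step 3: demand=5,sold=3 ship[1->2]=3 ship[0->1]=2 prod=2 -> inv=[2 3 3]
Step 4: demand=5,sold=3 ship[1->2]=3 ship[0->1]=2 prod=2 -> inv=[2 2 3]
Step 5: demand=5,sold=3 ship[1->2]=2 ship[0->1]=2 prod=2 -> inv=[2 2 2]
Step 6: demand=5,sold=2 ship[1->2]=2 ship[0->1]=2 prod=2 -> inv=[2 2 2]

2 2 2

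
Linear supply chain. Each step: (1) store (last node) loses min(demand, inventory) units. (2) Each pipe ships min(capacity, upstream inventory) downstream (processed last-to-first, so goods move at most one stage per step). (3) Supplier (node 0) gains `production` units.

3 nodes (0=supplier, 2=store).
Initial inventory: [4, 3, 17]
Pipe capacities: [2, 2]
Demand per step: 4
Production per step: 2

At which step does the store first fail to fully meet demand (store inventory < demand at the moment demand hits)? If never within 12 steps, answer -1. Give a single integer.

Step 1: demand=4,sold=4 ship[1->2]=2 ship[0->1]=2 prod=2 -> [4 3 15]
Step 2: demand=4,sold=4 ship[1->2]=2 ship[0->1]=2 prod=2 -> [4 3 13]
Step 3: demand=4,sold=4 ship[1->2]=2 ship[0->1]=2 prod=2 -> [4 3 11]
Step 4: demand=4,sold=4 ship[1->2]=2 ship[0->1]=2 prod=2 -> [4 3 9]
Step 5: demand=4,sold=4 ship[1->2]=2 ship[0->1]=2 prod=2 -> [4 3 7]
Step 6: demand=4,sold=4 ship[1->2]=2 ship[0->1]=2 prod=2 -> [4 3 5]
Step 7: demand=4,sold=4 ship[1->2]=2 ship[0->1]=2 prod=2 -> [4 3 3]
Step 8: demand=4,sold=3 ship[1->2]=2 ship[0->1]=2 prod=2 -> [4 3 2]
Step 9: demand=4,sold=2 ship[1->2]=2 ship[0->1]=2 prod=2 -> [4 3 2]
Step 10: demand=4,sold=2 ship[1->2]=2 ship[0->1]=2 prod=2 -> [4 3 2]
Step 11: demand=4,sold=2 ship[1->2]=2 ship[0->1]=2 prod=2 -> [4 3 2]
Step 12: demand=4,sold=2 ship[1->2]=2 ship[0->1]=2 prod=2 -> [4 3 2]
First stockout at step 8

8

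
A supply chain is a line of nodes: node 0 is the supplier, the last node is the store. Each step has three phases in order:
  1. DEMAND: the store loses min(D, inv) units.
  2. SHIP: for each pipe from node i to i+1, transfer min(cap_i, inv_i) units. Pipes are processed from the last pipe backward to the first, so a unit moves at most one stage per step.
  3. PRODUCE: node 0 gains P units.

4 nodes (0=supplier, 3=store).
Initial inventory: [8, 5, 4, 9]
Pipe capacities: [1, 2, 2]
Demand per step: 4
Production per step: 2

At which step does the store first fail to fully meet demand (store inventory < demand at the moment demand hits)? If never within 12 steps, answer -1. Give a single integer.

Step 1: demand=4,sold=4 ship[2->3]=2 ship[1->2]=2 ship[0->1]=1 prod=2 -> [9 4 4 7]
Step 2: demand=4,sold=4 ship[2->3]=2 ship[1->2]=2 ship[0->1]=1 prod=2 -> [10 3 4 5]
Step 3: demand=4,sold=4 ship[2->3]=2 ship[1->2]=2 ship[0->1]=1 prod=2 -> [11 2 4 3]
Step 4: demand=4,sold=3 ship[2->3]=2 ship[1->2]=2 ship[0->1]=1 prod=2 -> [12 1 4 2]
Step 5: demand=4,sold=2 ship[2->3]=2 ship[1->2]=1 ship[0->1]=1 prod=2 -> [13 1 3 2]
Step 6: demand=4,sold=2 ship[2->3]=2 ship[1->2]=1 ship[0->1]=1 prod=2 -> [14 1 2 2]
Step 7: demand=4,sold=2 ship[2->3]=2 ship[1->2]=1 ship[0->1]=1 prod=2 -> [15 1 1 2]
Step 8: demand=4,sold=2 ship[2->3]=1 ship[1->2]=1 ship[0->1]=1 prod=2 -> [16 1 1 1]
Step 9: demand=4,sold=1 ship[2->3]=1 ship[1->2]=1 ship[0->1]=1 prod=2 -> [17 1 1 1]
Step 10: demand=4,sold=1 ship[2->3]=1 ship[1->2]=1 ship[0->1]=1 prod=2 -> [18 1 1 1]
Step 11: demand=4,sold=1 ship[2->3]=1 ship[1->2]=1 ship[0->1]=1 prod=2 -> [19 1 1 1]
Step 12: demand=4,sold=1 ship[2->3]=1 ship[1->2]=1 ship[0->1]=1 prod=2 -> [20 1 1 1]
First stockout at step 4

4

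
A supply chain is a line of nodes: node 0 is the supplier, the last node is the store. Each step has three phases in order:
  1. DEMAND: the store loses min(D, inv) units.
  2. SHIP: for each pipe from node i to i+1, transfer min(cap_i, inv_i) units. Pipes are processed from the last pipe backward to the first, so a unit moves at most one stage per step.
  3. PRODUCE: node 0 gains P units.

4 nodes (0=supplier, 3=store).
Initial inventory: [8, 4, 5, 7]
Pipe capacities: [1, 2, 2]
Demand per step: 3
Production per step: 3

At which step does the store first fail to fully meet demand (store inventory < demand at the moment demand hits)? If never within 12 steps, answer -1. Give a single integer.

Step 1: demand=3,sold=3 ship[2->3]=2 ship[1->2]=2 ship[0->1]=1 prod=3 -> [10 3 5 6]
Step 2: demand=3,sold=3 ship[2->3]=2 ship[1->2]=2 ship[0->1]=1 prod=3 -> [12 2 5 5]
Step 3: demand=3,sold=3 ship[2->3]=2 ship[1->2]=2 ship[0->1]=1 prod=3 -> [14 1 5 4]
Step 4: demand=3,sold=3 ship[2->3]=2 ship[1->2]=1 ship[0->1]=1 prod=3 -> [16 1 4 3]
Step 5: demand=3,sold=3 ship[2->3]=2 ship[1->2]=1 ship[0->1]=1 prod=3 -> [18 1 3 2]
Step 6: demand=3,sold=2 ship[2->3]=2 ship[1->2]=1 ship[0->1]=1 prod=3 -> [20 1 2 2]
Step 7: demand=3,sold=2 ship[2->3]=2 ship[1->2]=1 ship[0->1]=1 prod=3 -> [22 1 1 2]
Step 8: demand=3,sold=2 ship[2->3]=1 ship[1->2]=1 ship[0->1]=1 prod=3 -> [24 1 1 1]
Step 9: demand=3,sold=1 ship[2->3]=1 ship[1->2]=1 ship[0->1]=1 prod=3 -> [26 1 1 1]
Step 10: demand=3,sold=1 ship[2->3]=1 ship[1->2]=1 ship[0->1]=1 prod=3 -> [28 1 1 1]
Step 11: demand=3,sold=1 ship[2->3]=1 ship[1->2]=1 ship[0->1]=1 prod=3 -> [30 1 1 1]
Step 12: demand=3,sold=1 ship[2->3]=1 ship[1->2]=1 ship[0->1]=1 prod=3 -> [32 1 1 1]
First stockout at step 6

6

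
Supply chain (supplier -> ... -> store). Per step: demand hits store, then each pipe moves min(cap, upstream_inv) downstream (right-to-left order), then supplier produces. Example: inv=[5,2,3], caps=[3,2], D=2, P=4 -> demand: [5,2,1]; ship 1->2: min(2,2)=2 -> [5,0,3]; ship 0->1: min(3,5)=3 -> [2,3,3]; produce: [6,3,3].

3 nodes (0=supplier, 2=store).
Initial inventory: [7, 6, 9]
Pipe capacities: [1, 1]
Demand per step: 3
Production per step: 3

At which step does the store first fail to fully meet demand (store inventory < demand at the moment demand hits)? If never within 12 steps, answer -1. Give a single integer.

Step 1: demand=3,sold=3 ship[1->2]=1 ship[0->1]=1 prod=3 -> [9 6 7]
Step 2: demand=3,sold=3 ship[1->2]=1 ship[0->1]=1 prod=3 -> [11 6 5]
Step 3: demand=3,sold=3 ship[1->2]=1 ship[0->1]=1 prod=3 -> [13 6 3]
Step 4: demand=3,sold=3 ship[1->2]=1 ship[0->1]=1 prod=3 -> [15 6 1]
Step 5: demand=3,sold=1 ship[1->2]=1 ship[0->1]=1 prod=3 -> [17 6 1]
Step 6: demand=3,sold=1 ship[1->2]=1 ship[0->1]=1 prod=3 -> [19 6 1]
Step 7: demand=3,sold=1 ship[1->2]=1 ship[0->1]=1 prod=3 -> [21 6 1]
Step 8: demand=3,sold=1 ship[1->2]=1 ship[0->1]=1 prod=3 -> [23 6 1]
Step 9: demand=3,sold=1 ship[1->2]=1 ship[0->1]=1 prod=3 -> [25 6 1]
Step 10: demand=3,sold=1 ship[1->2]=1 ship[0->1]=1 prod=3 -> [27 6 1]
Step 11: demand=3,sold=1 ship[1->2]=1 ship[0->1]=1 prod=3 -> [29 6 1]
Step 12: demand=3,sold=1 ship[1->2]=1 ship[0->1]=1 prod=3 -> [31 6 1]
First stockout at step 5

5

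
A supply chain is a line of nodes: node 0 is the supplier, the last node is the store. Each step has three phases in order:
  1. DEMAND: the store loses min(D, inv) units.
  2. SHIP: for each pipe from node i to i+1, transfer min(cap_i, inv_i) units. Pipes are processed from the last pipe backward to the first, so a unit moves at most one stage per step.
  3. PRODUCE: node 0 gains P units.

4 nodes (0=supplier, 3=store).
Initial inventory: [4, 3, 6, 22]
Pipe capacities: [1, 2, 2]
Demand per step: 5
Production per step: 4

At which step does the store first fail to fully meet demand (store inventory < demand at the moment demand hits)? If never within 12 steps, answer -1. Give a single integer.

Step 1: demand=5,sold=5 ship[2->3]=2 ship[1->2]=2 ship[0->1]=1 prod=4 -> [7 2 6 19]
Step 2: demand=5,sold=5 ship[2->3]=2 ship[1->2]=2 ship[0->1]=1 prod=4 -> [10 1 6 16]
Step 3: demand=5,sold=5 ship[2->3]=2 ship[1->2]=1 ship[0->1]=1 prod=4 -> [13 1 5 13]
Step 4: demand=5,sold=5 ship[2->3]=2 ship[1->2]=1 ship[0->1]=1 prod=4 -> [16 1 4 10]
Step 5: demand=5,sold=5 ship[2->3]=2 ship[1->2]=1 ship[0->1]=1 prod=4 -> [19 1 3 7]
Step 6: demand=5,sold=5 ship[2->3]=2 ship[1->2]=1 ship[0->1]=1 prod=4 -> [22 1 2 4]
Step 7: demand=5,sold=4 ship[2->3]=2 ship[1->2]=1 ship[0->1]=1 prod=4 -> [25 1 1 2]
Step 8: demand=5,sold=2 ship[2->3]=1 ship[1->2]=1 ship[0->1]=1 prod=4 -> [28 1 1 1]
Step 9: demand=5,sold=1 ship[2->3]=1 ship[1->2]=1 ship[0->1]=1 prod=4 -> [31 1 1 1]
Step 10: demand=5,sold=1 ship[2->3]=1 ship[1->2]=1 ship[0->1]=1 prod=4 -> [34 1 1 1]
Step 11: demand=5,sold=1 ship[2->3]=1 ship[1->2]=1 ship[0->1]=1 prod=4 -> [37 1 1 1]
Step 12: demand=5,sold=1 ship[2->3]=1 ship[1->2]=1 ship[0->1]=1 prod=4 -> [40 1 1 1]
First stockout at step 7

7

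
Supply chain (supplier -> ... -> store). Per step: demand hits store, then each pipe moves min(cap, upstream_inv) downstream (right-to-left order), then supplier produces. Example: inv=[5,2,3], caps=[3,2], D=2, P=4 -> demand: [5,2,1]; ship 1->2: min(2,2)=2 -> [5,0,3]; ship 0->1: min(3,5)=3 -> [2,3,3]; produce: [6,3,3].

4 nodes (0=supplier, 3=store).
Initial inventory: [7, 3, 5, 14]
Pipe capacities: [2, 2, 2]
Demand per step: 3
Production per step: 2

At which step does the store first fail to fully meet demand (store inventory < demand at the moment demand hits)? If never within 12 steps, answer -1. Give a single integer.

Step 1: demand=3,sold=3 ship[2->3]=2 ship[1->2]=2 ship[0->1]=2 prod=2 -> [7 3 5 13]
Step 2: demand=3,sold=3 ship[2->3]=2 ship[1->2]=2 ship[0->1]=2 prod=2 -> [7 3 5 12]
Step 3: demand=3,sold=3 ship[2->3]=2 ship[1->2]=2 ship[0->1]=2 prod=2 -> [7 3 5 11]
Step 4: demand=3,sold=3 ship[2->3]=2 ship[1->2]=2 ship[0->1]=2 prod=2 -> [7 3 5 10]
Step 5: demand=3,sold=3 ship[2->3]=2 ship[1->2]=2 ship[0->1]=2 prod=2 -> [7 3 5 9]
Step 6: demand=3,sold=3 ship[2->3]=2 ship[1->2]=2 ship[0->1]=2 prod=2 -> [7 3 5 8]
Step 7: demand=3,sold=3 ship[2->3]=2 ship[1->2]=2 ship[0->1]=2 prod=2 -> [7 3 5 7]
Step 8: demand=3,sold=3 ship[2->3]=2 ship[1->2]=2 ship[0->1]=2 prod=2 -> [7 3 5 6]
Step 9: demand=3,sold=3 ship[2->3]=2 ship[1->2]=2 ship[0->1]=2 prod=2 -> [7 3 5 5]
Step 10: demand=3,sold=3 ship[2->3]=2 ship[1->2]=2 ship[0->1]=2 prod=2 -> [7 3 5 4]
Step 11: demand=3,sold=3 ship[2->3]=2 ship[1->2]=2 ship[0->1]=2 prod=2 -> [7 3 5 3]
Step 12: demand=3,sold=3 ship[2->3]=2 ship[1->2]=2 ship[0->1]=2 prod=2 -> [7 3 5 2]
No stockout in 12 steps

-1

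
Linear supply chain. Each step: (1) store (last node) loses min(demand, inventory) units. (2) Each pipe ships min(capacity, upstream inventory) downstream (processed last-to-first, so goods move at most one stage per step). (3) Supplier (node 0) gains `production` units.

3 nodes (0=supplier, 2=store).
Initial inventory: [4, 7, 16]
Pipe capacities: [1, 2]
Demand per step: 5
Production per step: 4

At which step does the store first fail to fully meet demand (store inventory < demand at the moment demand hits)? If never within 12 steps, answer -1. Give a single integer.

Step 1: demand=5,sold=5 ship[1->2]=2 ship[0->1]=1 prod=4 -> [7 6 13]
Step 2: demand=5,sold=5 ship[1->2]=2 ship[0->1]=1 prod=4 -> [10 5 10]
Step 3: demand=5,sold=5 ship[1->2]=2 ship[0->1]=1 prod=4 -> [13 4 7]
Step 4: demand=5,sold=5 ship[1->2]=2 ship[0->1]=1 prod=4 -> [16 3 4]
Step 5: demand=5,sold=4 ship[1->2]=2 ship[0->1]=1 prod=4 -> [19 2 2]
Step 6: demand=5,sold=2 ship[1->2]=2 ship[0->1]=1 prod=4 -> [22 1 2]
Step 7: demand=5,sold=2 ship[1->2]=1 ship[0->1]=1 prod=4 -> [25 1 1]
Step 8: demand=5,sold=1 ship[1->2]=1 ship[0->1]=1 prod=4 -> [28 1 1]
Step 9: demand=5,sold=1 ship[1->2]=1 ship[0->1]=1 prod=4 -> [31 1 1]
Step 10: demand=5,sold=1 ship[1->2]=1 ship[0->1]=1 prod=4 -> [34 1 1]
Step 11: demand=5,sold=1 ship[1->2]=1 ship[0->1]=1 prod=4 -> [37 1 1]
Step 12: demand=5,sold=1 ship[1->2]=1 ship[0->1]=1 prod=4 -> [40 1 1]
First stockout at step 5

5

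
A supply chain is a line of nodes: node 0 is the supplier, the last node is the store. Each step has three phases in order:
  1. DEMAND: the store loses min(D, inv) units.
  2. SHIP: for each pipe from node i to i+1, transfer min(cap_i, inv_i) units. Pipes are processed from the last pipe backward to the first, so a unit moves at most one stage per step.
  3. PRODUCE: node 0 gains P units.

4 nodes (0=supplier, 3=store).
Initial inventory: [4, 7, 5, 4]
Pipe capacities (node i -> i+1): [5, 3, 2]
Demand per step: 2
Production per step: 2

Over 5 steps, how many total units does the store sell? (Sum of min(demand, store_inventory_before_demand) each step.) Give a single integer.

Step 1: sold=2 (running total=2) -> [2 8 6 4]
Step 2: sold=2 (running total=4) -> [2 7 7 4]
Step 3: sold=2 (running total=6) -> [2 6 8 4]
Step 4: sold=2 (running total=8) -> [2 5 9 4]
Step 5: sold=2 (running total=10) -> [2 4 10 4]

Answer: 10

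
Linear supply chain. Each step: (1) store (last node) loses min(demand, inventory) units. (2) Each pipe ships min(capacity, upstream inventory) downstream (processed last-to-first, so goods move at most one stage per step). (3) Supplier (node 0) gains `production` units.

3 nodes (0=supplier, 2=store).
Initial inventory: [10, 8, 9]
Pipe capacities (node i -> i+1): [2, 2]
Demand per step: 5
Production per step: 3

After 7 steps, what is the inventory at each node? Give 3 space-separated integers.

Step 1: demand=5,sold=5 ship[1->2]=2 ship[0->1]=2 prod=3 -> inv=[11 8 6]
Step 2: demand=5,sold=5 ship[1->2]=2 ship[0->1]=2 prod=3 -> inv=[12 8 3]
Step 3: demand=5,sold=3 ship[1->2]=2 ship[0->1]=2 prod=3 -> inv=[13 8 2]
Step 4: demand=5,sold=2 ship[1->2]=2 ship[0->1]=2 prod=3 -> inv=[14 8 2]
Step 5: demand=5,sold=2 ship[1->2]=2 ship[0->1]=2 prod=3 -> inv=[15 8 2]
Step 6: demand=5,sold=2 ship[1->2]=2 ship[0->1]=2 prod=3 -> inv=[16 8 2]
Step 7: demand=5,sold=2 ship[1->2]=2 ship[0->1]=2 prod=3 -> inv=[17 8 2]

17 8 2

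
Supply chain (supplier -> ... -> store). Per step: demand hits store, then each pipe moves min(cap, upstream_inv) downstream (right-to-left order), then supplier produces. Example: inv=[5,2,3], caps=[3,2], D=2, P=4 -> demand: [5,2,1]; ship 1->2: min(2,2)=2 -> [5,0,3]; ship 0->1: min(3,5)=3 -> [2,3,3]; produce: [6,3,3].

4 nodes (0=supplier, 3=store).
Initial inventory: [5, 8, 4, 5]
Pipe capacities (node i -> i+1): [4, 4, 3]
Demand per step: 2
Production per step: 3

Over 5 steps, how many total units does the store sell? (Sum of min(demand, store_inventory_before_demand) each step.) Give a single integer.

Answer: 10

Derivation:
Step 1: sold=2 (running total=2) -> [4 8 5 6]
Step 2: sold=2 (running total=4) -> [3 8 6 7]
Step 3: sold=2 (running total=6) -> [3 7 7 8]
Step 4: sold=2 (running total=8) -> [3 6 8 9]
Step 5: sold=2 (running total=10) -> [3 5 9 10]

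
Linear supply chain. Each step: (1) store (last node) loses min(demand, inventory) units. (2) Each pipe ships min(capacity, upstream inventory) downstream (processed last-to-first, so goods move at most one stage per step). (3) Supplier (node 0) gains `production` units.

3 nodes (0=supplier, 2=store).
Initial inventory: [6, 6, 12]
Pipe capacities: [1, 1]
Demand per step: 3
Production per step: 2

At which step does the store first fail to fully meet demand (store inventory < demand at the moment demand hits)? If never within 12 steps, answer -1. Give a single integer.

Step 1: demand=3,sold=3 ship[1->2]=1 ship[0->1]=1 prod=2 -> [7 6 10]
Step 2: demand=3,sold=3 ship[1->2]=1 ship[0->1]=1 prod=2 -> [8 6 8]
Step 3: demand=3,sold=3 ship[1->2]=1 ship[0->1]=1 prod=2 -> [9 6 6]
Step 4: demand=3,sold=3 ship[1->2]=1 ship[0->1]=1 prod=2 -> [10 6 4]
Step 5: demand=3,sold=3 ship[1->2]=1 ship[0->1]=1 prod=2 -> [11 6 2]
Step 6: demand=3,sold=2 ship[1->2]=1 ship[0->1]=1 prod=2 -> [12 6 1]
Step 7: demand=3,sold=1 ship[1->2]=1 ship[0->1]=1 prod=2 -> [13 6 1]
Step 8: demand=3,sold=1 ship[1->2]=1 ship[0->1]=1 prod=2 -> [14 6 1]
Step 9: demand=3,sold=1 ship[1->2]=1 ship[0->1]=1 prod=2 -> [15 6 1]
Step 10: demand=3,sold=1 ship[1->2]=1 ship[0->1]=1 prod=2 -> [16 6 1]
Step 11: demand=3,sold=1 ship[1->2]=1 ship[0->1]=1 prod=2 -> [17 6 1]
Step 12: demand=3,sold=1 ship[1->2]=1 ship[0->1]=1 prod=2 -> [18 6 1]
First stockout at step 6

6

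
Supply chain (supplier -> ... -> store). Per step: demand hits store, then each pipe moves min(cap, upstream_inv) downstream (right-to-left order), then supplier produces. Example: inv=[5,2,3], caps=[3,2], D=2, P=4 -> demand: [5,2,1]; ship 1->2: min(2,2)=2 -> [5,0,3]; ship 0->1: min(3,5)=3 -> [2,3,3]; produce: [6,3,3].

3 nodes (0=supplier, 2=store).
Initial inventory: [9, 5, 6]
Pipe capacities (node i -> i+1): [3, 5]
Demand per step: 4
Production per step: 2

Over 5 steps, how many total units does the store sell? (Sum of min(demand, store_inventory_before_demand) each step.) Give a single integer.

Step 1: sold=4 (running total=4) -> [8 3 7]
Step 2: sold=4 (running total=8) -> [7 3 6]
Step 3: sold=4 (running total=12) -> [6 3 5]
Step 4: sold=4 (running total=16) -> [5 3 4]
Step 5: sold=4 (running total=20) -> [4 3 3]

Answer: 20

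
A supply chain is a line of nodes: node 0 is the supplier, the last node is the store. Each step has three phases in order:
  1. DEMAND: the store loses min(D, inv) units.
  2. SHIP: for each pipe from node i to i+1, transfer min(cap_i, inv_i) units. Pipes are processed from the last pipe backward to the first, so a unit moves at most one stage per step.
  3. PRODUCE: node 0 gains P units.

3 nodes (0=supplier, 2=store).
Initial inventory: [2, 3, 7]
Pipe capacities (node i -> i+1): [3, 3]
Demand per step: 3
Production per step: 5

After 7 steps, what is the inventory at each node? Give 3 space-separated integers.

Step 1: demand=3,sold=3 ship[1->2]=3 ship[0->1]=2 prod=5 -> inv=[5 2 7]
Step 2: demand=3,sold=3 ship[1->2]=2 ship[0->1]=3 prod=5 -> inv=[7 3 6]
Step 3: demand=3,sold=3 ship[1->2]=3 ship[0->1]=3 prod=5 -> inv=[9 3 6]
Step 4: demand=3,sold=3 ship[1->2]=3 ship[0->1]=3 prod=5 -> inv=[11 3 6]
Step 5: demand=3,sold=3 ship[1->2]=3 ship[0->1]=3 prod=5 -> inv=[13 3 6]
Step 6: demand=3,sold=3 ship[1->2]=3 ship[0->1]=3 prod=5 -> inv=[15 3 6]
Step 7: demand=3,sold=3 ship[1->2]=3 ship[0->1]=3 prod=5 -> inv=[17 3 6]

17 3 6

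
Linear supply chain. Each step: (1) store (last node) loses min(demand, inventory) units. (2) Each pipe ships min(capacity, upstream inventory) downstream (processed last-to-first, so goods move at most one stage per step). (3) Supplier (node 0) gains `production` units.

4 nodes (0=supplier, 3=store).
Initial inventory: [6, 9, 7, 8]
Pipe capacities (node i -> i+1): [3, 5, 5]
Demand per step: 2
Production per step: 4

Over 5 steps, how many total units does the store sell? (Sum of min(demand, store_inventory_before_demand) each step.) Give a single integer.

Step 1: sold=2 (running total=2) -> [7 7 7 11]
Step 2: sold=2 (running total=4) -> [8 5 7 14]
Step 3: sold=2 (running total=6) -> [9 3 7 17]
Step 4: sold=2 (running total=8) -> [10 3 5 20]
Step 5: sold=2 (running total=10) -> [11 3 3 23]

Answer: 10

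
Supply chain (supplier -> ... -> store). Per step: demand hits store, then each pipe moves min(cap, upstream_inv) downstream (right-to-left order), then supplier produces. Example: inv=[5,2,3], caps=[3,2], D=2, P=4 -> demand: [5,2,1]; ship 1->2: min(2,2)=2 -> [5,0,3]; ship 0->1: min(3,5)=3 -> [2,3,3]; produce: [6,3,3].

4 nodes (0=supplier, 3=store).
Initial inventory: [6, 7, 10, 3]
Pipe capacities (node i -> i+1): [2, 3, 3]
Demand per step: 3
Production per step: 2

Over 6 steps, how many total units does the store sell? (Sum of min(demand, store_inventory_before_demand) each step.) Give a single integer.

Step 1: sold=3 (running total=3) -> [6 6 10 3]
Step 2: sold=3 (running total=6) -> [6 5 10 3]
Step 3: sold=3 (running total=9) -> [6 4 10 3]
Step 4: sold=3 (running total=12) -> [6 3 10 3]
Step 5: sold=3 (running total=15) -> [6 2 10 3]
Step 6: sold=3 (running total=18) -> [6 2 9 3]

Answer: 18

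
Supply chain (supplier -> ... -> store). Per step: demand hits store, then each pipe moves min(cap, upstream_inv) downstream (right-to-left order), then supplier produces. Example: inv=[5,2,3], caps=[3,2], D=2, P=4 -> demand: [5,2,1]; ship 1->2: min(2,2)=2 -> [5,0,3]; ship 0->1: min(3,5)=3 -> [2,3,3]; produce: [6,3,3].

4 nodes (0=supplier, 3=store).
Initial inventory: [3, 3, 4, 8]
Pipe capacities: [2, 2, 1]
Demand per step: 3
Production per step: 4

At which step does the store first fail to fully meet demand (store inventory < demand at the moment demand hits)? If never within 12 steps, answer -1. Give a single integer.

Step 1: demand=3,sold=3 ship[2->3]=1 ship[1->2]=2 ship[0->1]=2 prod=4 -> [5 3 5 6]
Step 2: demand=3,sold=3 ship[2->3]=1 ship[1->2]=2 ship[0->1]=2 prod=4 -> [7 3 6 4]
Step 3: demand=3,sold=3 ship[2->3]=1 ship[1->2]=2 ship[0->1]=2 prod=4 -> [9 3 7 2]
Step 4: demand=3,sold=2 ship[2->3]=1 ship[1->2]=2 ship[0->1]=2 prod=4 -> [11 3 8 1]
Step 5: demand=3,sold=1 ship[2->3]=1 ship[1->2]=2 ship[0->1]=2 prod=4 -> [13 3 9 1]
Step 6: demand=3,sold=1 ship[2->3]=1 ship[1->2]=2 ship[0->1]=2 prod=4 -> [15 3 10 1]
Step 7: demand=3,sold=1 ship[2->3]=1 ship[1->2]=2 ship[0->1]=2 prod=4 -> [17 3 11 1]
Step 8: demand=3,sold=1 ship[2->3]=1 ship[1->2]=2 ship[0->1]=2 prod=4 -> [19 3 12 1]
Step 9: demand=3,sold=1 ship[2->3]=1 ship[1->2]=2 ship[0->1]=2 prod=4 -> [21 3 13 1]
Step 10: demand=3,sold=1 ship[2->3]=1 ship[1->2]=2 ship[0->1]=2 prod=4 -> [23 3 14 1]
Step 11: demand=3,sold=1 ship[2->3]=1 ship[1->2]=2 ship[0->1]=2 prod=4 -> [25 3 15 1]
Step 12: demand=3,sold=1 ship[2->3]=1 ship[1->2]=2 ship[0->1]=2 prod=4 -> [27 3 16 1]
First stockout at step 4

4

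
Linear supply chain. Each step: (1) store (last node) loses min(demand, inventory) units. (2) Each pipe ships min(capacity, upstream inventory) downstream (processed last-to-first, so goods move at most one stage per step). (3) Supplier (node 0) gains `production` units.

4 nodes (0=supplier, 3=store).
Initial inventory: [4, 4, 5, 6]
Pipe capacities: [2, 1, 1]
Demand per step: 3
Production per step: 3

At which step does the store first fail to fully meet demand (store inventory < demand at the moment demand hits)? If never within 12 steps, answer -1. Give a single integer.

Step 1: demand=3,sold=3 ship[2->3]=1 ship[1->2]=1 ship[0->1]=2 prod=3 -> [5 5 5 4]
Step 2: demand=3,sold=3 ship[2->3]=1 ship[1->2]=1 ship[0->1]=2 prod=3 -> [6 6 5 2]
Step 3: demand=3,sold=2 ship[2->3]=1 ship[1->2]=1 ship[0->1]=2 prod=3 -> [7 7 5 1]
Step 4: demand=3,sold=1 ship[2->3]=1 ship[1->2]=1 ship[0->1]=2 prod=3 -> [8 8 5 1]
Step 5: demand=3,sold=1 ship[2->3]=1 ship[1->2]=1 ship[0->1]=2 prod=3 -> [9 9 5 1]
Step 6: demand=3,sold=1 ship[2->3]=1 ship[1->2]=1 ship[0->1]=2 prod=3 -> [10 10 5 1]
Step 7: demand=3,sold=1 ship[2->3]=1 ship[1->2]=1 ship[0->1]=2 prod=3 -> [11 11 5 1]
Step 8: demand=3,sold=1 ship[2->3]=1 ship[1->2]=1 ship[0->1]=2 prod=3 -> [12 12 5 1]
Step 9: demand=3,sold=1 ship[2->3]=1 ship[1->2]=1 ship[0->1]=2 prod=3 -> [13 13 5 1]
Step 10: demand=3,sold=1 ship[2->3]=1 ship[1->2]=1 ship[0->1]=2 prod=3 -> [14 14 5 1]
Step 11: demand=3,sold=1 ship[2->3]=1 ship[1->2]=1 ship[0->1]=2 prod=3 -> [15 15 5 1]
Step 12: demand=3,sold=1 ship[2->3]=1 ship[1->2]=1 ship[0->1]=2 prod=3 -> [16 16 5 1]
First stockout at step 3

3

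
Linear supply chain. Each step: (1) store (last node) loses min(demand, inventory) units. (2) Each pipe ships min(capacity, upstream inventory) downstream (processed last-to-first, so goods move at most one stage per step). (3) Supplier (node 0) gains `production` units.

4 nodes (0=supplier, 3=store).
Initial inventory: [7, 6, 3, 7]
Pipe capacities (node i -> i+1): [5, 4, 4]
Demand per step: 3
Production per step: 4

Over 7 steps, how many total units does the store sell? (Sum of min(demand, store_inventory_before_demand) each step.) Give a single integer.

Answer: 21

Derivation:
Step 1: sold=3 (running total=3) -> [6 7 4 7]
Step 2: sold=3 (running total=6) -> [5 8 4 8]
Step 3: sold=3 (running total=9) -> [4 9 4 9]
Step 4: sold=3 (running total=12) -> [4 9 4 10]
Step 5: sold=3 (running total=15) -> [4 9 4 11]
Step 6: sold=3 (running total=18) -> [4 9 4 12]
Step 7: sold=3 (running total=21) -> [4 9 4 13]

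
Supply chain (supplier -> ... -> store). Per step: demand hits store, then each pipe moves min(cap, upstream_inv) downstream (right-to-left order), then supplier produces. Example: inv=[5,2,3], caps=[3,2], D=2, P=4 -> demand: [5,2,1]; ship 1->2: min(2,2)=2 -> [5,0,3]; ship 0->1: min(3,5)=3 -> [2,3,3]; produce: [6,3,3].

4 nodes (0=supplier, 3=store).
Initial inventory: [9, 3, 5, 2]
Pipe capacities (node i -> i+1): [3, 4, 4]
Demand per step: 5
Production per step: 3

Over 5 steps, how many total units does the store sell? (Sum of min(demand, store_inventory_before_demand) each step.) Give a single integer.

Answer: 16

Derivation:
Step 1: sold=2 (running total=2) -> [9 3 4 4]
Step 2: sold=4 (running total=6) -> [9 3 3 4]
Step 3: sold=4 (running total=10) -> [9 3 3 3]
Step 4: sold=3 (running total=13) -> [9 3 3 3]
Step 5: sold=3 (running total=16) -> [9 3 3 3]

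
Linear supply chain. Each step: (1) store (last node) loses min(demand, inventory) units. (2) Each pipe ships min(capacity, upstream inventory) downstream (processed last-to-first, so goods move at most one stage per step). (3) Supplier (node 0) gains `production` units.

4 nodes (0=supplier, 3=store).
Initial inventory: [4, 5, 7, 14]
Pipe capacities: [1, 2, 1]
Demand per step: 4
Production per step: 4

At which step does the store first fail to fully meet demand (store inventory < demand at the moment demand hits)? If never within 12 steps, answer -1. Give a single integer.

Step 1: demand=4,sold=4 ship[2->3]=1 ship[1->2]=2 ship[0->1]=1 prod=4 -> [7 4 8 11]
Step 2: demand=4,sold=4 ship[2->3]=1 ship[1->2]=2 ship[0->1]=1 prod=4 -> [10 3 9 8]
Step 3: demand=4,sold=4 ship[2->3]=1 ship[1->2]=2 ship[0->1]=1 prod=4 -> [13 2 10 5]
Step 4: demand=4,sold=4 ship[2->3]=1 ship[1->2]=2 ship[0->1]=1 prod=4 -> [16 1 11 2]
Step 5: demand=4,sold=2 ship[2->3]=1 ship[1->2]=1 ship[0->1]=1 prod=4 -> [19 1 11 1]
Step 6: demand=4,sold=1 ship[2->3]=1 ship[1->2]=1 ship[0->1]=1 prod=4 -> [22 1 11 1]
Step 7: demand=4,sold=1 ship[2->3]=1 ship[1->2]=1 ship[0->1]=1 prod=4 -> [25 1 11 1]
Step 8: demand=4,sold=1 ship[2->3]=1 ship[1->2]=1 ship[0->1]=1 prod=4 -> [28 1 11 1]
Step 9: demand=4,sold=1 ship[2->3]=1 ship[1->2]=1 ship[0->1]=1 prod=4 -> [31 1 11 1]
Step 10: demand=4,sold=1 ship[2->3]=1 ship[1->2]=1 ship[0->1]=1 prod=4 -> [34 1 11 1]
Step 11: demand=4,sold=1 ship[2->3]=1 ship[1->2]=1 ship[0->1]=1 prod=4 -> [37 1 11 1]
Step 12: demand=4,sold=1 ship[2->3]=1 ship[1->2]=1 ship[0->1]=1 prod=4 -> [40 1 11 1]
First stockout at step 5

5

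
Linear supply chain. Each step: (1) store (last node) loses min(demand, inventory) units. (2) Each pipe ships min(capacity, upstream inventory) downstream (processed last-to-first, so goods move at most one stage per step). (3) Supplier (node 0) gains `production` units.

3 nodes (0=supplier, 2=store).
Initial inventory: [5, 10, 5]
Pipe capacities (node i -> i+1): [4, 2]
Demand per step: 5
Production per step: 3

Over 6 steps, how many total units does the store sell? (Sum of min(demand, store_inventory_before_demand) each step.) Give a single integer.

Answer: 15

Derivation:
Step 1: sold=5 (running total=5) -> [4 12 2]
Step 2: sold=2 (running total=7) -> [3 14 2]
Step 3: sold=2 (running total=9) -> [3 15 2]
Step 4: sold=2 (running total=11) -> [3 16 2]
Step 5: sold=2 (running total=13) -> [3 17 2]
Step 6: sold=2 (running total=15) -> [3 18 2]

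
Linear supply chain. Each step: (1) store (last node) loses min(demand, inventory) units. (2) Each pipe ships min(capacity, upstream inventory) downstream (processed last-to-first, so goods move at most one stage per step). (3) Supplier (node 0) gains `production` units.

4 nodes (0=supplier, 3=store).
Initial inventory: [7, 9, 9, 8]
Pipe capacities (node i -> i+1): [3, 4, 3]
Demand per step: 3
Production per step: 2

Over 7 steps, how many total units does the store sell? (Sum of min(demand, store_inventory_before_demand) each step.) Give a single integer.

Step 1: sold=3 (running total=3) -> [6 8 10 8]
Step 2: sold=3 (running total=6) -> [5 7 11 8]
Step 3: sold=3 (running total=9) -> [4 6 12 8]
Step 4: sold=3 (running total=12) -> [3 5 13 8]
Step 5: sold=3 (running total=15) -> [2 4 14 8]
Step 6: sold=3 (running total=18) -> [2 2 15 8]
Step 7: sold=3 (running total=21) -> [2 2 14 8]

Answer: 21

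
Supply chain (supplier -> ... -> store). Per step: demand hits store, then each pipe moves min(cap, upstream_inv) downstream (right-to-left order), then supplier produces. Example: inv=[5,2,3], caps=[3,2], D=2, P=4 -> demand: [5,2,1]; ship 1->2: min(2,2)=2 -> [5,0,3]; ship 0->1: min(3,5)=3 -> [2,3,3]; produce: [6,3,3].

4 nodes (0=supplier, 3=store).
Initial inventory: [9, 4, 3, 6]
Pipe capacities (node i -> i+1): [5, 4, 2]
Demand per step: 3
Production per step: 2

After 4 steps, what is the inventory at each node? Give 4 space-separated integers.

Step 1: demand=3,sold=3 ship[2->3]=2 ship[1->2]=4 ship[0->1]=5 prod=2 -> inv=[6 5 5 5]
Step 2: demand=3,sold=3 ship[2->3]=2 ship[1->2]=4 ship[0->1]=5 prod=2 -> inv=[3 6 7 4]
Step 3: demand=3,sold=3 ship[2->3]=2 ship[1->2]=4 ship[0->1]=3 prod=2 -> inv=[2 5 9 3]
Step 4: demand=3,sold=3 ship[2->3]=2 ship[1->2]=4 ship[0->1]=2 prod=2 -> inv=[2 3 11 2]

2 3 11 2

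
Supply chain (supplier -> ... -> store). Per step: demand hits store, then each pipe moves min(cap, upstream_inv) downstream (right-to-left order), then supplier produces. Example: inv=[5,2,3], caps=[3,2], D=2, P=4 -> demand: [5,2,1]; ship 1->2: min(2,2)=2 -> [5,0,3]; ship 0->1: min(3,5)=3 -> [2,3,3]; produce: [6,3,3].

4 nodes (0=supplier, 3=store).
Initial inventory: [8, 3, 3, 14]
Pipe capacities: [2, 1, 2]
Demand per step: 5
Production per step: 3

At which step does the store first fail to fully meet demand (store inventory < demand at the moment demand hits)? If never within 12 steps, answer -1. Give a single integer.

Step 1: demand=5,sold=5 ship[2->3]=2 ship[1->2]=1 ship[0->1]=2 prod=3 -> [9 4 2 11]
Step 2: demand=5,sold=5 ship[2->3]=2 ship[1->2]=1 ship[0->1]=2 prod=3 -> [10 5 1 8]
Step 3: demand=5,sold=5 ship[2->3]=1 ship[1->2]=1 ship[0->1]=2 prod=3 -> [11 6 1 4]
Step 4: demand=5,sold=4 ship[2->3]=1 ship[1->2]=1 ship[0->1]=2 prod=3 -> [12 7 1 1]
Step 5: demand=5,sold=1 ship[2->3]=1 ship[1->2]=1 ship[0->1]=2 prod=3 -> [13 8 1 1]
Step 6: demand=5,sold=1 ship[2->3]=1 ship[1->2]=1 ship[0->1]=2 prod=3 -> [14 9 1 1]
Step 7: demand=5,sold=1 ship[2->3]=1 ship[1->2]=1 ship[0->1]=2 prod=3 -> [15 10 1 1]
Step 8: demand=5,sold=1 ship[2->3]=1 ship[1->2]=1 ship[0->1]=2 prod=3 -> [16 11 1 1]
Step 9: demand=5,sold=1 ship[2->3]=1 ship[1->2]=1 ship[0->1]=2 prod=3 -> [17 12 1 1]
Step 10: demand=5,sold=1 ship[2->3]=1 ship[1->2]=1 ship[0->1]=2 prod=3 -> [18 13 1 1]
Step 11: demand=5,sold=1 ship[2->3]=1 ship[1->2]=1 ship[0->1]=2 prod=3 -> [19 14 1 1]
Step 12: demand=5,sold=1 ship[2->3]=1 ship[1->2]=1 ship[0->1]=2 prod=3 -> [20 15 1 1]
First stockout at step 4

4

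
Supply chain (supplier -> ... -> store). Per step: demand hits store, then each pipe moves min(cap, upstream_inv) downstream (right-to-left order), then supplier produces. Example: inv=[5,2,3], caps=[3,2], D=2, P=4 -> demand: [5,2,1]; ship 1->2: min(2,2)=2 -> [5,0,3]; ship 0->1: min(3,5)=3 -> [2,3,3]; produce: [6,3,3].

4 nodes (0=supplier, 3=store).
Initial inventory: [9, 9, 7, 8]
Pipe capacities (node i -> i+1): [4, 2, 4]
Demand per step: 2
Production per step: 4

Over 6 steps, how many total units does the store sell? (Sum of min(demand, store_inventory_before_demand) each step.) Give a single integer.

Answer: 12

Derivation:
Step 1: sold=2 (running total=2) -> [9 11 5 10]
Step 2: sold=2 (running total=4) -> [9 13 3 12]
Step 3: sold=2 (running total=6) -> [9 15 2 13]
Step 4: sold=2 (running total=8) -> [9 17 2 13]
Step 5: sold=2 (running total=10) -> [9 19 2 13]
Step 6: sold=2 (running total=12) -> [9 21 2 13]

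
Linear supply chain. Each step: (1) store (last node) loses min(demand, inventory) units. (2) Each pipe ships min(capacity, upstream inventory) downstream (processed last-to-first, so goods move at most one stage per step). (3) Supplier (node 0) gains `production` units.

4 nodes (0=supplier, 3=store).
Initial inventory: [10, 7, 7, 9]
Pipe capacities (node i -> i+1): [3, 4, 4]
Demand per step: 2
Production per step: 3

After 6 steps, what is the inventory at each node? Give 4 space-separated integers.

Step 1: demand=2,sold=2 ship[2->3]=4 ship[1->2]=4 ship[0->1]=3 prod=3 -> inv=[10 6 7 11]
Step 2: demand=2,sold=2 ship[2->3]=4 ship[1->2]=4 ship[0->1]=3 prod=3 -> inv=[10 5 7 13]
Step 3: demand=2,sold=2 ship[2->3]=4 ship[1->2]=4 ship[0->1]=3 prod=3 -> inv=[10 4 7 15]
Step 4: demand=2,sold=2 ship[2->3]=4 ship[1->2]=4 ship[0->1]=3 prod=3 -> inv=[10 3 7 17]
Step 5: demand=2,sold=2 ship[2->3]=4 ship[1->2]=3 ship[0->1]=3 prod=3 -> inv=[10 3 6 19]
Step 6: demand=2,sold=2 ship[2->3]=4 ship[1->2]=3 ship[0->1]=3 prod=3 -> inv=[10 3 5 21]

10 3 5 21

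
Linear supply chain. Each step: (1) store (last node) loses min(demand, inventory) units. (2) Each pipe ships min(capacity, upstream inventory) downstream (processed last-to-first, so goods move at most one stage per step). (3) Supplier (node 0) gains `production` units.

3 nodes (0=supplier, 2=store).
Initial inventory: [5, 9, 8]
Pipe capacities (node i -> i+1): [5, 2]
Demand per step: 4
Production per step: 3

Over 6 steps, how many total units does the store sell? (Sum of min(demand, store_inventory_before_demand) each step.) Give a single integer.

Step 1: sold=4 (running total=4) -> [3 12 6]
Step 2: sold=4 (running total=8) -> [3 13 4]
Step 3: sold=4 (running total=12) -> [3 14 2]
Step 4: sold=2 (running total=14) -> [3 15 2]
Step 5: sold=2 (running total=16) -> [3 16 2]
Step 6: sold=2 (running total=18) -> [3 17 2]

Answer: 18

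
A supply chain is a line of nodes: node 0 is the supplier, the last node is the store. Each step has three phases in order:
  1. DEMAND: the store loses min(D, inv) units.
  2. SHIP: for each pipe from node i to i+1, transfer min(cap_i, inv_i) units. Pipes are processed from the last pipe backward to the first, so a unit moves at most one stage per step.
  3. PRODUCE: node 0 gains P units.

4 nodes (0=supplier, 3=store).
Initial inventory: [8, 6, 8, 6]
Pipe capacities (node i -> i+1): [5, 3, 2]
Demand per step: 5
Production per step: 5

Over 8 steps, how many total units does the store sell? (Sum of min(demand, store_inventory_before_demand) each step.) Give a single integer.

Answer: 20

Derivation:
Step 1: sold=5 (running total=5) -> [8 8 9 3]
Step 2: sold=3 (running total=8) -> [8 10 10 2]
Step 3: sold=2 (running total=10) -> [8 12 11 2]
Step 4: sold=2 (running total=12) -> [8 14 12 2]
Step 5: sold=2 (running total=14) -> [8 16 13 2]
Step 6: sold=2 (running total=16) -> [8 18 14 2]
Step 7: sold=2 (running total=18) -> [8 20 15 2]
Step 8: sold=2 (running total=20) -> [8 22 16 2]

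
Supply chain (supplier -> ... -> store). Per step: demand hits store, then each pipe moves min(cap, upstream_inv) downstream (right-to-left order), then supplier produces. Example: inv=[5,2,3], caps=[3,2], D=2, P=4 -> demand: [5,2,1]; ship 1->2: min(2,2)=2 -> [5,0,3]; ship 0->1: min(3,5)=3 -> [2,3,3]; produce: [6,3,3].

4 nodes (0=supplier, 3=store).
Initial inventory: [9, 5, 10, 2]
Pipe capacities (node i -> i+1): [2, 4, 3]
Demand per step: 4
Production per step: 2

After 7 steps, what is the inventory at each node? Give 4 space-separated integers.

Step 1: demand=4,sold=2 ship[2->3]=3 ship[1->2]=4 ship[0->1]=2 prod=2 -> inv=[9 3 11 3]
Step 2: demand=4,sold=3 ship[2->3]=3 ship[1->2]=3 ship[0->1]=2 prod=2 -> inv=[9 2 11 3]
Step 3: demand=4,sold=3 ship[2->3]=3 ship[1->2]=2 ship[0->1]=2 prod=2 -> inv=[9 2 10 3]
Step 4: demand=4,sold=3 ship[2->3]=3 ship[1->2]=2 ship[0->1]=2 prod=2 -> inv=[9 2 9 3]
Step 5: demand=4,sold=3 ship[2->3]=3 ship[1->2]=2 ship[0->1]=2 prod=2 -> inv=[9 2 8 3]
Step 6: demand=4,sold=3 ship[2->3]=3 ship[1->2]=2 ship[0->1]=2 prod=2 -> inv=[9 2 7 3]
Step 7: demand=4,sold=3 ship[2->3]=3 ship[1->2]=2 ship[0->1]=2 prod=2 -> inv=[9 2 6 3]

9 2 6 3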